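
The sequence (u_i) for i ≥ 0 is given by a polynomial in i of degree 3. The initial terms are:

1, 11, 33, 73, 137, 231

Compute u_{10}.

1361

1st diffs: 10, 22, 40, 64, 94.
2nd diffs: 12, 18, 24, 30.
3rd diffs: 6, 6, 6 (constant).
Newton forward-difference form: u_i = 1 + 10·C(i,1) + 12·C(i,2) + 6·C(i,3).
At i = 10: i = 10, so u_{10} = 1 + 100 + 540 + 720 = 1361.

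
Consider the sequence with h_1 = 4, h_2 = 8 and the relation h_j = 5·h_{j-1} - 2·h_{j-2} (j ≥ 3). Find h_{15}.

Iterate the recurrence:
h_3 = 32; h_4 = 144; h_5 = 656; …; h_{12} = 26954544; h_{13} = 122954576; h_{14} = 560863792; h_{15} = 2558409808.

2558409808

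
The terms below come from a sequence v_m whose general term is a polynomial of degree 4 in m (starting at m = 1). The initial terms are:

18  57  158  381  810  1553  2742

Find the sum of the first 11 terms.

1st diffs: 39, 101, 223, 429, 743, 1189.
2nd diffs: 62, 122, 206, 314, 446.
3rd diffs: 60, 84, 108, 132.
4th diffs: 24, 24, 24 (constant).
Newton forward-difference form: v_m = 18 + 39·C(m-1,1) + 62·C(m-1,2) + 60·C(m-1,3) + 24·C(m-1,4).
Continuing: 4533, 7106, 10665, 15438.
Summing m = 1..11 (11 terms) gives 43461.

43461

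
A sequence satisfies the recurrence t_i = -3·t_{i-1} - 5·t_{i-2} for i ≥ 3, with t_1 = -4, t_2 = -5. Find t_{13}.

-7060

Iterate the recurrence:
t_3 = 35  t_4 = -80  t_5 = 65  …  t_{10} = -6920  t_{11} = 24185  t_{12} = -37955  t_{13} = -7060.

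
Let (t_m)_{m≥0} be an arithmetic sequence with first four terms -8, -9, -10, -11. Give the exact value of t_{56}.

-64

Common difference d = -1.
t_m = -8 + (m - 0)·(-1).
t_{56} = -8 + 56·(-1) = -64.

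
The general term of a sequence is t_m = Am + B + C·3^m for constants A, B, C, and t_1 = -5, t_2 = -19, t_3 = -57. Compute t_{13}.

At m = 1, 2, 3: A + B + 3C = -5; 2A + B + 9C = -19; 3A + B + 27C = -57.
Subtracting the first from the second: A + 6C = -14.
Subtracting the second from the third: A + 18C = -38.
Solving: C = -2, A = -2, then B = 3.
Hence t_{13} = -2·13 + 3 + (-2)·1594323 = -3188669.

-3188669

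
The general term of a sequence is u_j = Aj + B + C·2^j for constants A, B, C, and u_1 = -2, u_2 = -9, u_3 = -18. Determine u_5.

-52

Plug in j = 1, 2, 3: A + B + 2C = -2; 2A + B + 4C = -9; 3A + B + 8C = -18.
Subtracting the first from the second: A + 2C = -7.
Subtracting the second from the third: A + 4C = -9.
Solving: C = -1, A = -5, then B = 5.
Therefore u_5 = -25 + 5 + (-1)·32 = -52.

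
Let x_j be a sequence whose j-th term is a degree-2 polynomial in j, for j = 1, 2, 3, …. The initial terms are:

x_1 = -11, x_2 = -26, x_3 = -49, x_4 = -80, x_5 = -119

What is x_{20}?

1st diffs: -15, -23, -31, -39.
2nd diffs: -8, -8, -8 (constant).
So x_j = -4j^2 - 3j - 4.
Evaluating at j = 20 gives x_{20} = -1664.

-1664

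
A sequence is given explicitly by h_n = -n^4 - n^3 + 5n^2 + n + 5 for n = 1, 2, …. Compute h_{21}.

h_{21} = -1·21^4 - 1·21^3 + 5·21^2 + 1·21 + 5 = -201511.

-201511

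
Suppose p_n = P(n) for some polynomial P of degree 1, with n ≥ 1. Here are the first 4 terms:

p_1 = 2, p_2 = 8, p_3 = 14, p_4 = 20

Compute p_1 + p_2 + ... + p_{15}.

660

1st diffs: 6, 6, 6 (constant).
So p_n = 6n - 4.
Continuing: …, 26, 32, 38, 44, …, p_{15} = 86.
Summing n = 1..15 (15 terms) gives 660.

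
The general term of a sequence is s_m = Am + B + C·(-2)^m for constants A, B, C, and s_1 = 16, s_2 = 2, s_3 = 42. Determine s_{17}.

393290

Write the equations: A + B - 2C = 16; 2A + B + 4C = 2; 3A + B - 8C = 42.
Subtracting the first from the second: A + 6C = -14.
Subtracting the second from the third: A - 12C = 40.
Solving: C = -3, A = 4, then B = 6.
Hence s_{17} = 4·17 + 6 + (-3)·(-131072) = 393290.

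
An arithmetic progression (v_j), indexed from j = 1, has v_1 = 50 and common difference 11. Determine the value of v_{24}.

v_j = 50 + (j - 1)·11.
v_{24} = 50 + 23·11 = 303.

303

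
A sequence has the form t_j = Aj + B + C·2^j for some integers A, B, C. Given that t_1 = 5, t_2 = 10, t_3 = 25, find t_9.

2515

At j = 1, 2, 3: A + B + 2C = 5; 2A + B + 4C = 10; 3A + B + 8C = 25.
Subtracting the first from the second: A + 2C = 5.
Subtracting the second from the third: A + 4C = 15.
Solving: C = 5, A = -5, then B = 0.
Hence t_9 = -5·9 + 0 + 5·512 = 2515.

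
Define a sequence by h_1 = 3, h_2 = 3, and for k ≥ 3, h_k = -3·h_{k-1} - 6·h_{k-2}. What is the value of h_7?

Applying the relation repeatedly:
h_3 = -27, h_4 = 63, h_5 = -27, h_6 = -297, h_7 = 1053.

1053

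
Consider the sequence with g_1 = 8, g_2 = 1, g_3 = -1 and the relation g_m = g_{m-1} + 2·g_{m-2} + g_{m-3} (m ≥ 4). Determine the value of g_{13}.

Compute successive terms:
g_4 = 9; g_5 = 8; g_6 = 25; g_7 = 50; g_8 = 108; g_9 = 233; g_{10} = 499; g_{11} = 1073; g_{12} = 2304; g_{13} = 4949.

4949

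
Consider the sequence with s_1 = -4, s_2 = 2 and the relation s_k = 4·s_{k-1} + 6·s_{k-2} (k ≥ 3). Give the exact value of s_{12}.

Compute successive terms:
s_3 = -16;  s_4 = -52;  s_5 = -304;  s_6 = -1528;  s_7 = -7936;  s_8 = -40912;  s_9 = -211264;  s_{10} = -1090528;  s_{11} = -5629696;  s_{12} = -29061952.

-29061952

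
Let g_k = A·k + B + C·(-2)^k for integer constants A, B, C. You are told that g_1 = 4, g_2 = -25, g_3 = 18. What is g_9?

The three given values yield: A + B - 2C = 4; 2A + B + 4C = -25; 3A + B - 8C = 18.
Subtracting the first from the second: A + 6C = -29.
Subtracting the second from the third: A - 12C = 43.
Solving: C = -4, A = -5, then B = 1.
Therefore g_9 = -45 + 1 + (-4)·(-512) = 2004.

2004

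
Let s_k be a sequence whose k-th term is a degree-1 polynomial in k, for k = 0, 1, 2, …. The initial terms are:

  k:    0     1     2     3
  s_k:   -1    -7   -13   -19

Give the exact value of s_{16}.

-97

1st diffs: -6, -6, -6 (constant).
So s_k = -6k - 1.
Evaluating at k = 16 gives s_{16} = -97.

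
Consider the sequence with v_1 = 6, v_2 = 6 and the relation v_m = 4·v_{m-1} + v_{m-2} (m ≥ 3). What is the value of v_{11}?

Compute successive terms:
v_3 = 30, v_4 = 126, v_5 = 534, v_6 = 2262, v_7 = 9582, v_8 = 40590, v_9 = 171942, v_{10} = 728358, v_{11} = 3085374.

3085374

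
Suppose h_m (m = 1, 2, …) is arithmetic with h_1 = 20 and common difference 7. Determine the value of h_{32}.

h_m = 20 + (m - 1)·7.
h_{32} = 20 + 31·7 = 237.

237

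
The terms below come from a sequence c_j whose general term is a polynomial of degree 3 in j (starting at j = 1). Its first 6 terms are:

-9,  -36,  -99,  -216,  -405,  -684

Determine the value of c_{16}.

-12384

1st diffs: -27, -63, -117, -189, -279.
2nd diffs: -36, -54, -72, -90.
3rd diffs: -18, -18, -18 (constant).
Newton forward-difference form: c_j = -9 + (-27)·C(j-1,1) + (-36)·C(j-1,2) + (-18)·C(j-1,3).
At j = 16: j-1 = 15, so c_{16} = -9 - 405 - 3780 - 8190 = -12384.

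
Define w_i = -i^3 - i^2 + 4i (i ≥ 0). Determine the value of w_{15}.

w_{15} = -1·15^3 - 1·15^2 + 4·15 = -3540.

-3540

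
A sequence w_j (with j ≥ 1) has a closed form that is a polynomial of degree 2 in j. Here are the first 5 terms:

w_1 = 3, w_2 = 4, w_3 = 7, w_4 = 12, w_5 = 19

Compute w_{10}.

84

1st diffs: 1, 3, 5, 7.
2nd diffs: 2, 2, 2 (constant).
Newton forward-difference form: w_j = 3 + 1·C(j-1,1) + 2·C(j-1,2).
At j = 10: j-1 = 9, so w_{10} = 3 + 9 + 72 = 84.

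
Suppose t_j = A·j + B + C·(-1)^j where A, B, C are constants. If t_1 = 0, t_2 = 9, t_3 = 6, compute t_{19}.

Plug in j = 1, 2, 3: A + B - C = 0; 2A + B + C = 9; 3A + B - C = 6.
Subtracting the first from the second: A + 2C = 9.
Subtracting the second from the third: A - 2C = -3.
Solving: C = 3, A = 3, then B = 0.
Hence t_{19} = 3·19 + 0 + 3·(-1) = 54.

54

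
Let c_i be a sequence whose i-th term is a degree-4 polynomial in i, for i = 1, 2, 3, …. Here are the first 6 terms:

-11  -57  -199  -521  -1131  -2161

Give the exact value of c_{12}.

1st diffs: -46, -142, -322, -610, -1030.
2nd diffs: -96, -180, -288, -420.
3rd diffs: -84, -108, -132.
4th diffs: -24, -24 (constant).
Newton forward-difference form: c_i = -11 + (-46)·C(i-1,1) + (-96)·C(i-1,2) + (-84)·C(i-1,3) + (-24)·C(i-1,4).
At i = 12: i-1 = 11, so c_{12} = -11 - 506 - 5280 - 13860 - 7920 = -27577.

-27577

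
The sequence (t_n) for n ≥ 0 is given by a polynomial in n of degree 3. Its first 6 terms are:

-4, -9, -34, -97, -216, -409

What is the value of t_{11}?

-4129

1st diffs: -5, -25, -63, -119, -193.
2nd diffs: -20, -38, -56, -74.
3rd diffs: -18, -18, -18 (constant).
Newton forward-difference form: t_n = -4 + (-5)·C(n,1) + (-20)·C(n,2) + (-18)·C(n,3).
At n = 11: n = 11, so t_{11} = -4 - 55 - 1100 - 2970 = -4129.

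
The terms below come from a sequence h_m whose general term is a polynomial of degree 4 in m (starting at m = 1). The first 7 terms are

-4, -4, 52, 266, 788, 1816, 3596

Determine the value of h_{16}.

1st diffs: 0, 56, 214, 522, 1028, 1780.
2nd diffs: 56, 158, 308, 506, 752.
3rd diffs: 102, 150, 198, 246.
4th diffs: 48, 48, 48 (constant).
So h_m = 2m^4 - 3m^3 - 4m^2 + 3m - 2.
Evaluating at m = 16 gives h_{16} = 117806.

117806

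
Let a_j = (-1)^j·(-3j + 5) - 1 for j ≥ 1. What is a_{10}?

-26

(-1)^10 = 1; -3j + 5 at j=10 is -25; so a_{10} = -26.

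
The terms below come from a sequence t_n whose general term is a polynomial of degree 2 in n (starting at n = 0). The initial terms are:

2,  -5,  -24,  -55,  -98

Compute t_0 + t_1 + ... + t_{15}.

-7528

1st diffs: -7, -19, -31, -43.
2nd diffs: -12, -12, -12 (constant).
Newton forward-difference form: t_n = 2 + (-7)·C(n,1) + (-12)·C(n,2).
Continuing: …, -153, -220, -299, -390, …, t_{15} = -1363.
Summing n = 0..15 (16 terms) gives -7528.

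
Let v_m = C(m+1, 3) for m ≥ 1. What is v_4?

C(5, 3) = 10, so v_4 = 10.

10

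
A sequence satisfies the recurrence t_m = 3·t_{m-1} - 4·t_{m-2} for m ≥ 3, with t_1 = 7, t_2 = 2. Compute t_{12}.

Iterate the recurrence:
t_3 = -22, t_4 = -74, t_5 = -134, t_6 = -106, t_7 = 218, t_8 = 1078, t_9 = 2362, t_{10} = 2774, t_{11} = -1126, t_{12} = -14474.

-14474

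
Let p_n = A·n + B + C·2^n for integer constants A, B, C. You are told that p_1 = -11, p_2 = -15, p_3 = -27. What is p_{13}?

Write the equations: A + B + 2C = -11; 2A + B + 4C = -15; 3A + B + 8C = -27.
Subtracting the first from the second: A + 2C = -4.
Subtracting the second from the third: A + 4C = -12.
Solving: C = -4, A = 4, then B = -7.
So p_n = 4·n + (-7) + (-4)·2^n; at n=13 this is -32723.

-32723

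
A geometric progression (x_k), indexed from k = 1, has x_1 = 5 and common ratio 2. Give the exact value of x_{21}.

x_k = 5·2^(k-1).
x_{21} = 5·2^20 = 5242880.

5242880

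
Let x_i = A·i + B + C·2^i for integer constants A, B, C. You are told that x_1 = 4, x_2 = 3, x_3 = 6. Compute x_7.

Write the equations: A + B + 2C = 4; 2A + B + 4C = 3; 3A + B + 8C = 6.
Subtracting the first from the second: A + 2C = -1.
Subtracting the second from the third: A + 4C = 3.
Solving: C = 2, A = -5, then B = 5.
Therefore x_7 = -35 + 5 + 2·128 = 226.

226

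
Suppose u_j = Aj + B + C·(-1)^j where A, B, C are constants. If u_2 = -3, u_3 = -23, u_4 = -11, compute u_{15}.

-71

At j = 2, 3, 4: 2A + B + C = -3; 3A + B - C = -23; 4A + B + C = -11.
Subtracting the first from the second: A - 2C = -20.
Subtracting the second from the third: A + 2C = 12.
Solving: C = 8, A = -4, then B = -3.
Hence u_{15} = -4·15 + (-3) + 8·(-1) = -71.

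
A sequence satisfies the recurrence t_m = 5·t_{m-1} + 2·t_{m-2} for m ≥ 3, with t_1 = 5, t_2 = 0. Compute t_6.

1450

Compute successive terms:
t_3 = 10;  t_4 = 50;  t_5 = 270;  t_6 = 1450.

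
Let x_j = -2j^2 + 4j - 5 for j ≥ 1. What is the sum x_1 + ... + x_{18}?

-3624

Over j = 1..18: Σj = 171, Σj² = 2109.
Total = (-2)·2109 + (4)·171 + (-5)·18 = -3624.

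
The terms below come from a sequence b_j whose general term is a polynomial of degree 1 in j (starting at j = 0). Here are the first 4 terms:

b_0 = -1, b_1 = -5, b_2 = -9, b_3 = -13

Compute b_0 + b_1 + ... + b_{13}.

1st diffs: -4, -4, -4 (constant).
So b_j = -4j - 1.
Continuing: …, -17, -21, -25, -29, …, b_{13} = -53.
Summing j = 0..13 (14 terms) gives -378.

-378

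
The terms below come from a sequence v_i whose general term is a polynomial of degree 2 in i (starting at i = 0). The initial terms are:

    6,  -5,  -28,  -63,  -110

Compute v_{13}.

1st diffs: -11, -23, -35, -47.
2nd diffs: -12, -12, -12 (constant).
Newton forward-difference form: v_i = 6 + (-11)·C(i,1) + (-12)·C(i,2).
At i = 13: i = 13, so v_{13} = 6 - 143 - 936 = -1073.

-1073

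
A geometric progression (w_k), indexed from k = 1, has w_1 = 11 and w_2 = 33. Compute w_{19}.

4261625379

Common ratio r = 3.
w_k = 11·3^(k-1).
w_{19} = 11·3^18 = 4261625379.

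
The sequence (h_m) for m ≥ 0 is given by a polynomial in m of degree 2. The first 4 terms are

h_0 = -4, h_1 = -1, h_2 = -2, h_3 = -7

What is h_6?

-46

1st diffs: 3, -1, -5.
2nd diffs: -4, -4 (constant).
Newton forward-difference form: h_m = -4 + 3·C(m,1) + (-4)·C(m,2).
At m = 6: m = 6, so h_6 = -4 + 18 - 60 = -46.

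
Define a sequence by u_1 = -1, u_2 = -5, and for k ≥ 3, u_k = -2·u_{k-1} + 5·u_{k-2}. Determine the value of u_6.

-365

Step forward from the initial values:
u_3 = 5; u_4 = -35; u_5 = 95; u_6 = -365.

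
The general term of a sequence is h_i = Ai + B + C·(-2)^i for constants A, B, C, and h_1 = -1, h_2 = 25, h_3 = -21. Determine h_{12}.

16413

Write the equations: A + B - 2C = -1; 2A + B + 4C = 25; 3A + B - 8C = -21.
Subtracting the first from the second: A + 6C = 26.
Subtracting the second from the third: A - 12C = -46.
Solving: C = 4, A = 2, then B = 5.
Hence h_{12} = 2·12 + 5 + 4·4096 = 16413.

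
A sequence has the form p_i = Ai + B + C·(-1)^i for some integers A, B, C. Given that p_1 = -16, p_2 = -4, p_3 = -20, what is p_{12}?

Plug in i = 1, 2, 3: A + B - C = -16; 2A + B + C = -4; 3A + B - C = -20.
Subtracting the first from the second: A + 2C = 12.
Subtracting the second from the third: A - 2C = -16.
Solving: C = 7, A = -2, then B = -7.
Hence p_{12} = -2·12 + (-7) + 7·1 = -24.

-24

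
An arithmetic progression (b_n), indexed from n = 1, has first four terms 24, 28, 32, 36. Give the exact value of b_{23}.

Common difference d = 4.
b_n = 24 + (n - 1)·4.
b_{23} = 24 + 22·4 = 112.

112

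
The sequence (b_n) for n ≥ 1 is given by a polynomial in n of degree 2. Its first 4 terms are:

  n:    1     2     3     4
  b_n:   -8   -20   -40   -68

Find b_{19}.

-1448

1st diffs: -12, -20, -28.
2nd diffs: -8, -8 (constant).
Newton forward-difference form: b_n = -8 + (-12)·C(n-1,1) + (-8)·C(n-1,2).
At n = 19: n-1 = 18, so b_{19} = -8 - 216 - 1224 = -1448.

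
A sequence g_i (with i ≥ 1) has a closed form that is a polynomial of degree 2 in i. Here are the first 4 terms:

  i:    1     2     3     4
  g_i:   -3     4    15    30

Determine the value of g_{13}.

345

1st diffs: 7, 11, 15.
2nd diffs: 4, 4 (constant).
Newton forward-difference form: g_i = -3 + 7·C(i-1,1) + 4·C(i-1,2).
At i = 13: i-1 = 12, so g_{13} = -3 + 84 + 264 = 345.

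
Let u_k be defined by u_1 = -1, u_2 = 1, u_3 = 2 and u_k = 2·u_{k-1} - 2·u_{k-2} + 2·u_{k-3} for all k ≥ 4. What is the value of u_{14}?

16

Step forward from the initial values:
u_4 = 0; u_5 = -2; u_6 = 0; …; u_{11} = 8; u_{12} = 16; u_{13} = 16; u_{14} = 16.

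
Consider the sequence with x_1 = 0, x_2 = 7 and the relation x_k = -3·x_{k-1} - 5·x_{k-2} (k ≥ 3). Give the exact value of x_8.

-497

Compute successive terms:
x_3 = -21;  x_4 = 28;  x_5 = 21;  x_6 = -203;  x_7 = 504;  x_8 = -497.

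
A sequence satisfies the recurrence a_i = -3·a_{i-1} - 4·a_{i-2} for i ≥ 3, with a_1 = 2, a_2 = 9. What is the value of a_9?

1565

Iterate the recurrence:
a_3 = -35  a_4 = 69  a_5 = -67  a_6 = -75  a_7 = 493  a_8 = -1179  a_9 = 1565.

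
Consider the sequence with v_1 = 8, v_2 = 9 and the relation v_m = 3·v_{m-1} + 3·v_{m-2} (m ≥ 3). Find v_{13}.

29504088

Iterate the recurrence:
v_3 = 51  v_4 = 180  v_5 = 693  …  v_{10} = 541404  v_{11} = 2052621  v_{12} = 7782075  v_{13} = 29504088.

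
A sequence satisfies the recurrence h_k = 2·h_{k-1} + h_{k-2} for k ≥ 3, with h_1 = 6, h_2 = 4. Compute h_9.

Step forward from the initial values:
h_3 = 14  h_4 = 32  h_5 = 78  h_6 = 188  h_7 = 454  h_8 = 1096  h_9 = 2646.

2646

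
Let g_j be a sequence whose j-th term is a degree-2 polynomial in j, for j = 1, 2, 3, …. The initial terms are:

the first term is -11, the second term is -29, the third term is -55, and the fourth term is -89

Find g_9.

1st diffs: -18, -26, -34.
2nd diffs: -8, -8 (constant).
Newton forward-difference form: g_j = -11 + (-18)·C(j-1,1) + (-8)·C(j-1,2).
At j = 9: j-1 = 8, so g_9 = -11 - 144 - 224 = -379.

-379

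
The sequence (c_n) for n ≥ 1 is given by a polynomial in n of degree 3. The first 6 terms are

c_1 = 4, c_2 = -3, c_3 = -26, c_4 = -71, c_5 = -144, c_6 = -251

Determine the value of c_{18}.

-6371

1st diffs: -7, -23, -45, -73, -107.
2nd diffs: -16, -22, -28, -34.
3rd diffs: -6, -6, -6 (constant).
Newton forward-difference form: c_n = 4 + (-7)·C(n-1,1) + (-16)·C(n-1,2) + (-6)·C(n-1,3).
At n = 18: n-1 = 17, so c_{18} = 4 - 119 - 2176 - 4080 = -6371.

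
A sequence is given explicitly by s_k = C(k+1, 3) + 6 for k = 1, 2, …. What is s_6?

41

C(7, 3) = 35, so s_6 = 41.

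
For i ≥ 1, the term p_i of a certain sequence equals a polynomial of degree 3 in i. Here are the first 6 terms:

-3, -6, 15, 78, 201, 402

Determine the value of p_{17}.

1st diffs: -3, 21, 63, 123, 201.
2nd diffs: 24, 42, 60, 78.
3rd diffs: 18, 18, 18 (constant).
Newton forward-difference form: p_i = -3 + (-3)·C(i-1,1) + 24·C(i-1,2) + 18·C(i-1,3).
At i = 17: i-1 = 16, so p_{17} = -3 - 48 + 2880 + 10080 = 12909.

12909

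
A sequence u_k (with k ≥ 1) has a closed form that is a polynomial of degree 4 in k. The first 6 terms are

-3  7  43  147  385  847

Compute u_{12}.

1st diffs: 10, 36, 104, 238, 462.
2nd diffs: 26, 68, 134, 224.
3rd diffs: 42, 66, 90.
4th diffs: 24, 24 (constant).
Newton forward-difference form: u_k = -3 + 10·C(k-1,1) + 26·C(k-1,2) + 42·C(k-1,3) + 24·C(k-1,4).
At k = 12: k-1 = 11, so u_{12} = -3 + 110 + 1430 + 6930 + 7920 = 16387.

16387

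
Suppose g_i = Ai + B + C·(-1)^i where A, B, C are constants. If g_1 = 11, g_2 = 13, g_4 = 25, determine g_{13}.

Plug in i = 1, 2, 4: A + B - C = 11; 2A + B + C = 13; 4A + B + C = 25.
Subtracting the first from the second: A + 2C = 2.
Subtracting the second from the third: 2A = 12.
Solving: C = -2, A = 6, then B = 3.
So g_i = 6·i + 3 + (-2)·(-1)^i; at i=13 this is 83.

83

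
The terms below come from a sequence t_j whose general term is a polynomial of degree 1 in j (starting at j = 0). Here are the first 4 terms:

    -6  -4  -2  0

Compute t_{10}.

1st diffs: 2, 2, 2 (constant).
So t_j = 2j - 6.
Evaluating at j = 10 gives t_{10} = 14.

14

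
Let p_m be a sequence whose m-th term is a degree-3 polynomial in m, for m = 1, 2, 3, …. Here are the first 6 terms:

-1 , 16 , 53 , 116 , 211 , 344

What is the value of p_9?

1st diffs: 17, 37, 63, 95, 133.
2nd diffs: 20, 26, 32, 38.
3rd diffs: 6, 6, 6 (constant).
Newton forward-difference form: p_m = -1 + 17·C(m-1,1) + 20·C(m-1,2) + 6·C(m-1,3).
At m = 9: m-1 = 8, so p_9 = -1 + 136 + 560 + 336 = 1031.

1031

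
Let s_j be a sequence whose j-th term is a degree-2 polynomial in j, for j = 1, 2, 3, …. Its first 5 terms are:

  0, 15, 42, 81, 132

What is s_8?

357

1st diffs: 15, 27, 39, 51.
2nd diffs: 12, 12, 12 (constant).
So s_j = 6j^2 - 3j - 3.
Evaluating at j = 8 gives s_8 = 357.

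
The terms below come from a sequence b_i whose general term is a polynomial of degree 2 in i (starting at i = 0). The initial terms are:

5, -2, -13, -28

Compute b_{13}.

-398

1st diffs: -7, -11, -15.
2nd diffs: -4, -4 (constant).
Newton forward-difference form: b_i = 5 + (-7)·C(i,1) + (-4)·C(i,2).
At i = 13: i = 13, so b_{13} = 5 - 91 - 312 = -398.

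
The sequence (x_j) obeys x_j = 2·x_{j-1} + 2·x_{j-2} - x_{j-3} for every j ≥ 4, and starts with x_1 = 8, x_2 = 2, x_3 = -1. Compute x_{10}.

Iterate the recurrence:
x_4 = -6, x_5 = -16, x_6 = -43, x_7 = -112, x_8 = -294, x_9 = -769, x_{10} = -2014.

-2014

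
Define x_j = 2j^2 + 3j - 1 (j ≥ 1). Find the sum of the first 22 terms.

Over j = 1..22: Σj = 253, Σj² = 3795.
Total = (2)·3795 + (3)·253 + (-1)·22 = 8327.

8327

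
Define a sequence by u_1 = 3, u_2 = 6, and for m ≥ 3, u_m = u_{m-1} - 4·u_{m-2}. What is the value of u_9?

Step forward from the initial values:
u_3 = -6, u_4 = -30, u_5 = -6, u_6 = 114, u_7 = 138, u_8 = -318, u_9 = -870.

-870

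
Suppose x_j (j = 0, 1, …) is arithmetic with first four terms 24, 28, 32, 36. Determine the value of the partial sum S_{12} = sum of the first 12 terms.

552

Common difference d = 4.
x_j = 24 + (j - 0)·4.
x_{11} = 68; S = 12·(24 + 68)/2 = 552.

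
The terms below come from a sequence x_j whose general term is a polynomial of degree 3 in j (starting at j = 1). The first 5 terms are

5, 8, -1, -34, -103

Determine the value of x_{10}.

1st diffs: 3, -9, -33, -69.
2nd diffs: -12, -24, -36.
3rd diffs: -12, -12 (constant).
Newton forward-difference form: x_j = 5 + 3·C(j-1,1) + (-12)·C(j-1,2) + (-12)·C(j-1,3).
At j = 10: j-1 = 9, so x_{10} = 5 + 27 - 432 - 1008 = -1408.

-1408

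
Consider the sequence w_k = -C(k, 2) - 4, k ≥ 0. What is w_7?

C(7, 2) = 21, so w_7 = -25.

-25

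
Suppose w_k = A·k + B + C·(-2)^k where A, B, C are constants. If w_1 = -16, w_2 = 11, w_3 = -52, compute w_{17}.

-655414

The three given values yield: A + B - 2C = -16; 2A + B + 4C = 11; 3A + B - 8C = -52.
Subtracting the first from the second: A + 6C = 27.
Subtracting the second from the third: A - 12C = -63.
Solving: C = 5, A = -3, then B = -3.
Therefore w_{17} = -51 + (-3) + 5·(-131072) = -655414.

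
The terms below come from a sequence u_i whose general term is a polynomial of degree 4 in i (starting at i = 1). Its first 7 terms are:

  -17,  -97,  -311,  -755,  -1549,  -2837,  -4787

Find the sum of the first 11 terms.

1st diffs: -80, -214, -444, -794, -1288, -1950.
2nd diffs: -134, -230, -350, -494, -662.
3rd diffs: -96, -120, -144, -168.
4th diffs: -24, -24, -24 (constant).
Newton forward-difference form: u_i = -17 + (-80)·C(i-1,1) + (-134)·C(i-1,2) + (-96)·C(i-1,3) + (-24)·C(i-1,4).
Continuing: -7591, -11465, -16649, -23407.
Summing i = 1..11 (11 terms) gives -69465.

-69465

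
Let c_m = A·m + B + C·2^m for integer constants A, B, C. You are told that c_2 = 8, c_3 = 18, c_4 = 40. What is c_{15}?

98274

At m = 2, 3, 4: 2A + B + 4C = 8; 3A + B + 8C = 18; 4A + B + 16C = 40.
Subtracting the first from the second: A + 4C = 10.
Subtracting the second from the third: A + 8C = 22.
Solving: C = 3, A = -2, then B = 0.
Hence c_{15} = -2·15 + 0 + 3·32768 = 98274.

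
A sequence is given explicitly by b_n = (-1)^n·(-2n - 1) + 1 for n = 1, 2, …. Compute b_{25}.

(-1)^25 = -1; -2n - 1 at n=25 is -51; so b_{25} = 52.

52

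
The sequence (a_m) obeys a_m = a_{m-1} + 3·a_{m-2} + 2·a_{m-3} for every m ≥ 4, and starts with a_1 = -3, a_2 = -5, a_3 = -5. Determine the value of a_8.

Compute successive terms:
a_4 = -26;  a_5 = -51;  a_6 = -139;  a_7 = -344;  a_8 = -863.

-863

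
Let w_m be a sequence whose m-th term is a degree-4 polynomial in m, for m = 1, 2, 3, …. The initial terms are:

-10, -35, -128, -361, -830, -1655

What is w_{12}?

-23825

1st diffs: -25, -93, -233, -469, -825.
2nd diffs: -68, -140, -236, -356.
3rd diffs: -72, -96, -120.
4th diffs: -24, -24 (constant).
Newton forward-difference form: w_m = -10 + (-25)·C(m-1,1) + (-68)·C(m-1,2) + (-72)·C(m-1,3) + (-24)·C(m-1,4).
At m = 12: m-1 = 11, so w_{12} = -10 - 275 - 3740 - 11880 - 7920 = -23825.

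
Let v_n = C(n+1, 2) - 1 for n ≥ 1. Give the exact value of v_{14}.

C(15, 2) = 105, so v_{14} = 104.

104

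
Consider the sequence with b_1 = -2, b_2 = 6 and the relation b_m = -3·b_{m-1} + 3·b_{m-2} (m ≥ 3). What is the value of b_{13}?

-14593122

Compute successive terms:
b_3 = -24  b_4 = 90  b_5 = -342  …  b_{10} = 267786  b_{11} = -1015254  b_{12} = 3849120  b_{13} = -14593122.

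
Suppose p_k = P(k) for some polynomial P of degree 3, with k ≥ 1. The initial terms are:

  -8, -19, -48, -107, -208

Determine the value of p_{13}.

-3968

1st diffs: -11, -29, -59, -101.
2nd diffs: -18, -30, -42.
3rd diffs: -12, -12 (constant).
So p_k = -2k^3 + 3k^2 - 6k - 3.
Evaluating at k = 13 gives p_{13} = -3968.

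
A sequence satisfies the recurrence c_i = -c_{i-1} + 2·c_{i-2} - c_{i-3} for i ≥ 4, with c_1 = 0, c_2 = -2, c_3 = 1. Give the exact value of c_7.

Applying the relation repeatedly:
c_4 = -5; c_5 = 9; c_6 = -20; c_7 = 43.

43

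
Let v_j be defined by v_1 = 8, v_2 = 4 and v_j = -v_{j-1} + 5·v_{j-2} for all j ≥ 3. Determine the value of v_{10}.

Compute successive terms:
v_3 = 36, v_4 = -16, v_5 = 196, v_6 = -276, v_7 = 1256, v_8 = -2636, v_9 = 8916, v_{10} = -22096.

-22096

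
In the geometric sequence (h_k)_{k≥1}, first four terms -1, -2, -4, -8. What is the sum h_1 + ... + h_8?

-255

Common ratio r = 2.
h_k = (-1)·2^(k-1).
S = (-1)·(2^8 - 1)/(2 - 1) = (-1)·(256 - 1)/(1) = -255.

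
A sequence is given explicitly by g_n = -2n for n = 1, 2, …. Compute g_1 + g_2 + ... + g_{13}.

-182

Over n = 1..13: Σn = 91.
Total = (-2)·91 = -182.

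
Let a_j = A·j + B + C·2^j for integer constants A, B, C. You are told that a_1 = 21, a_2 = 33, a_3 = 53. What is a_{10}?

4145

At j = 1, 2, 3: A + B + 2C = 21; 2A + B + 4C = 33; 3A + B + 8C = 53.
Subtracting the first from the second: A + 2C = 12.
Subtracting the second from the third: A + 4C = 20.
Solving: C = 4, A = 4, then B = 9.
Therefore a_{10} = 40 + 9 + 4·1024 = 4145.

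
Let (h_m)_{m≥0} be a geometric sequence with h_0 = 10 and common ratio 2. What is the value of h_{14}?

h_m = 10·2^(m-0).
h_{14} = 10·2^14 = 163840.

163840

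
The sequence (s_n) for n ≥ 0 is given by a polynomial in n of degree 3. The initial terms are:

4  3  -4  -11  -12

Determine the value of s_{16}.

1st diffs: -1, -7, -7, -1.
2nd diffs: -6, 0, 6.
3rd diffs: 6, 6 (constant).
Newton forward-difference form: s_n = 4 + (-1)·C(n,1) + (-6)·C(n,2) + 6·C(n,3).
At n = 16: n = 16, so s_{16} = 4 - 16 - 720 + 3360 = 2628.

2628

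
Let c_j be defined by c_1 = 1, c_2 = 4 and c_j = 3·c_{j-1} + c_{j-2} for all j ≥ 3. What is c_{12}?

608761

Applying the relation repeatedly:
c_3 = 13;  c_4 = 43;  c_5 = 142;  c_6 = 469;  c_7 = 1549;  c_8 = 5116;  c_9 = 16897;  c_{10} = 55807;  c_{11} = 184318;  c_{12} = 608761.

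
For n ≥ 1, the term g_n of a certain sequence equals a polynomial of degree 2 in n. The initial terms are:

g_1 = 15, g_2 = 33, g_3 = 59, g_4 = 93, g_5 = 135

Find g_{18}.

1409

1st diffs: 18, 26, 34, 42.
2nd diffs: 8, 8, 8 (constant).
Newton forward-difference form: g_n = 15 + 18·C(n-1,1) + 8·C(n-1,2).
At n = 18: n-1 = 17, so g_{18} = 15 + 306 + 1088 = 1409.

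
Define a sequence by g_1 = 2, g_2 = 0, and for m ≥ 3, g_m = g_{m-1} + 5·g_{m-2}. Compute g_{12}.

61910

Compute successive terms:
g_3 = 10;  g_4 = 10;  g_5 = 60;  g_6 = 110;  g_7 = 410;  g_8 = 960;  g_9 = 3010;  g_{10} = 7810;  g_{11} = 22860;  g_{12} = 61910.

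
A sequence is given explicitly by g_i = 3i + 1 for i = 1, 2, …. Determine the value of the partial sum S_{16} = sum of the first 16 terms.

Over i = 1..16: Σi = 136.
Total = (3)·136 + (1)·16 = 424.

424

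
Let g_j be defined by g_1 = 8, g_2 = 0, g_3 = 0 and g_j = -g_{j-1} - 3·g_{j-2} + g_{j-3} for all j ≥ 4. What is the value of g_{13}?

600

Step forward from the initial values:
g_4 = 8; g_5 = -8; g_6 = -16; g_7 = 48; g_8 = -8; g_9 = -152; g_{10} = 224; g_{11} = 224; g_{12} = -1048; g_{13} = 600.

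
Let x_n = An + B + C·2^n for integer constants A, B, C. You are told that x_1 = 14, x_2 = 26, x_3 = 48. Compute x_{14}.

Write the equations: A + B + 2C = 14; 2A + B + 4C = 26; 3A + B + 8C = 48.
Subtracting the first from the second: A + 2C = 12.
Subtracting the second from the third: A + 4C = 22.
Solving: C = 5, A = 2, then B = 2.
Therefore x_{14} = 28 + 2 + 5·16384 = 81950.

81950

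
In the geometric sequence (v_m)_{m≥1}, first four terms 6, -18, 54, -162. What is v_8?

Common ratio r = -3.
v_m = 6·(-3)^(m-1).
v_8 = 6·(-3)^7 = -13122.

-13122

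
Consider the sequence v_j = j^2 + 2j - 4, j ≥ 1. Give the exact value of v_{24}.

v_{24} = 1·24^2 + 2·24 - 4 = 620.

620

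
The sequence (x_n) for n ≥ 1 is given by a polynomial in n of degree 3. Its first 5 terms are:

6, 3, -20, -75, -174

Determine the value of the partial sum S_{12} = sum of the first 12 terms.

1st diffs: -3, -23, -55, -99.
2nd diffs: -20, -32, -44.
3rd diffs: -12, -12 (constant).
Newton forward-difference form: x_n = 6 + (-3)·C(n-1,1) + (-20)·C(n-1,2) + (-12)·C(n-1,3).
Continuing: …, -329, -552, -855, -1250, …, x_{12} = -3107.
Summing n = 1..12 (12 terms) gives -10466.

-10466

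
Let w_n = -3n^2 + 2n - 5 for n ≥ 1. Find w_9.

w_9 = -3·9^2 + 2·9 - 5 = -230.

-230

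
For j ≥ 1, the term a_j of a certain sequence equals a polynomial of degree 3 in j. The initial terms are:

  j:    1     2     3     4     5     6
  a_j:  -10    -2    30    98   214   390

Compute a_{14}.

5398

1st diffs: 8, 32, 68, 116, 176.
2nd diffs: 24, 36, 48, 60.
3rd diffs: 12, 12, 12 (constant).
So a_j = 2j^3 - 6j - 6.
Evaluating at j = 14 gives a_{14} = 5398.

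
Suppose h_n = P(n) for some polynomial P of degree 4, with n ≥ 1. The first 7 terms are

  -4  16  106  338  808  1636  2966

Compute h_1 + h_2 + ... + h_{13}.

103896

1st diffs: 20, 90, 232, 470, 828, 1330.
2nd diffs: 70, 142, 238, 358, 502.
3rd diffs: 72, 96, 120, 144.
4th diffs: 24, 24, 24 (constant).
Newton forward-difference form: h_n = -4 + 20·C(n-1,1) + 70·C(n-1,2) + 72·C(n-1,3) + 24·C(n-1,4).
Continuing: …, 4966, 7828, 11768, 17026, …, h_{13} = 32576.
Summing n = 1..13 (13 terms) gives 103896.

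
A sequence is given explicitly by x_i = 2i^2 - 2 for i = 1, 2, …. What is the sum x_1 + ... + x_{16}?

Over i = 1..16: Σi = 136, Σi² = 1496.
Total = (2)·1496 + (-2)·16 = 2960.

2960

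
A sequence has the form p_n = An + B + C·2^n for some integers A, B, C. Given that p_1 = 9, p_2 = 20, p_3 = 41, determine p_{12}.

Plug in n = 1, 2, 3: A + B + 2C = 9; 2A + B + 4C = 20; 3A + B + 8C = 41.
Subtracting the first from the second: A + 2C = 11.
Subtracting the second from the third: A + 4C = 21.
Solving: C = 5, A = 1, then B = -2.
Therefore p_{12} = 12 + (-2) + 5·4096 = 20490.

20490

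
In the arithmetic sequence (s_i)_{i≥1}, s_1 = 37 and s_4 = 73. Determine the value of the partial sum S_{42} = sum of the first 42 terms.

11886

Common difference d = (73 - 37) / (4 - 1) = 12.
s_i = 37 + (i - 1)·12.
s_{42} = 529; S = 42·(37 + 529)/2 = 11886.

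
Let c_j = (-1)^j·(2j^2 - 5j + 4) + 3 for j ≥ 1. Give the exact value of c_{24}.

1039

(-1)^24 = 1; 2j^2 - 5j + 4 at j=24 is 1036; so c_{24} = 1039.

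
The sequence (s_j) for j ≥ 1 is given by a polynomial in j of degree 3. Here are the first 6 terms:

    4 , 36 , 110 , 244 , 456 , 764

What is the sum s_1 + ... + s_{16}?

1st diffs: 32, 74, 134, 212, 308.
2nd diffs: 42, 60, 78, 96.
3rd diffs: 18, 18, 18 (constant).
So s_j = 3j^3 + 3j^2 + 2j - 4.
Continuing: …, 1186, 1740, 2444, 3316, …, s_{16} = 13084.
Summing j = 1..16 (16 terms) gives 60184.

60184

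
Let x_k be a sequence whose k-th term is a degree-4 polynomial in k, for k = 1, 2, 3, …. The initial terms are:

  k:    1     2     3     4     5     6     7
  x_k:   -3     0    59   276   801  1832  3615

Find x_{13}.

49929

1st diffs: 3, 59, 217, 525, 1031, 1783.
2nd diffs: 56, 158, 308, 506, 752.
3rd diffs: 102, 150, 198, 246.
4th diffs: 48, 48, 48 (constant).
So x_k = 2k^4 - 3k^3 - 4k^2 + 6k - 4.
Evaluating at k = 13 gives x_{13} = 49929.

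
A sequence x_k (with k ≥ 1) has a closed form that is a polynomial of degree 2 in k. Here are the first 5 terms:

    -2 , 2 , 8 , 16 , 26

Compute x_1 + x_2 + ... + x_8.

1st diffs: 4, 6, 8, 10.
2nd diffs: 2, 2, 2 (constant).
Newton forward-difference form: x_k = -2 + 4·C(k-1,1) + 2·C(k-1,2).
Continuing: 38, 52, 68.
Summing k = 1..8 (8 terms) gives 208.

208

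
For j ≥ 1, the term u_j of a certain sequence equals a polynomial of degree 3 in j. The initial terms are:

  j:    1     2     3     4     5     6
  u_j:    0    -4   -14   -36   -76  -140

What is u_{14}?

-2236

1st diffs: -4, -10, -22, -40, -64.
2nd diffs: -6, -12, -18, -24.
3rd diffs: -6, -6, -6 (constant).
So u_j = -j^3 + 3j^2 - 6j + 4.
Evaluating at j = 14 gives u_{14} = -2236.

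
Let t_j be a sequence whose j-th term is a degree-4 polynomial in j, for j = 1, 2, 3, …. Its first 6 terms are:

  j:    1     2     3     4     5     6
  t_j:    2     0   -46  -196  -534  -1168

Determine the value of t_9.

-6286

1st diffs: -2, -46, -150, -338, -634.
2nd diffs: -44, -104, -188, -296.
3rd diffs: -60, -84, -108.
4th diffs: -24, -24 (constant).
Newton forward-difference form: t_j = 2 + (-2)·C(j-1,1) + (-44)·C(j-1,2) + (-60)·C(j-1,3) + (-24)·C(j-1,4).
At j = 9: j-1 = 8, so t_9 = 2 - 16 - 1232 - 3360 - 1680 = -6286.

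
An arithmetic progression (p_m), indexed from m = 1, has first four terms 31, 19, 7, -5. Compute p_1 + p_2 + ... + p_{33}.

Common difference d = -12.
p_m = 31 + (m - 1)·(-12).
p_{33} = -353; S = 33·(31 + (-353))/2 = -5313.

-5313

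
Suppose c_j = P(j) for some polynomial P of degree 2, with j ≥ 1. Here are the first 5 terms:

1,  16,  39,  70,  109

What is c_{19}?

1495

1st diffs: 15, 23, 31, 39.
2nd diffs: 8, 8, 8 (constant).
Newton forward-difference form: c_j = 1 + 15·C(j-1,1) + 8·C(j-1,2).
At j = 19: j-1 = 18, so c_{19} = 1 + 270 + 1224 = 1495.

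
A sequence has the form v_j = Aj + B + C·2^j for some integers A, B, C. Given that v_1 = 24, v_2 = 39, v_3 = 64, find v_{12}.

At j = 1, 2, 3: A + B + 2C = 24; 2A + B + 4C = 39; 3A + B + 8C = 64.
Subtracting the first from the second: A + 2C = 15.
Subtracting the second from the third: A + 4C = 25.
Solving: C = 5, A = 5, then B = 9.
Hence v_{12} = 5·12 + 9 + 5·4096 = 20549.

20549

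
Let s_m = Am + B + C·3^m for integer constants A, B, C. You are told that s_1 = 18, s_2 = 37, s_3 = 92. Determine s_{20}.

10460353231

At m = 1, 2, 3: A + B + 3C = 18; 2A + B + 9C = 37; 3A + B + 27C = 92.
Subtracting the first from the second: A + 6C = 19.
Subtracting the second from the third: A + 18C = 55.
Solving: C = 3, A = 1, then B = 8.
Therefore s_{20} = 20 + 8 + 3·3486784401 = 10460353231.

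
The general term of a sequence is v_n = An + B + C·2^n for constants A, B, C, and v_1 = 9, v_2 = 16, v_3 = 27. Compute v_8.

538

At n = 1, 2, 3: A + B + 2C = 9; 2A + B + 4C = 16; 3A + B + 8C = 27.
Subtracting the first from the second: A + 2C = 7.
Subtracting the second from the third: A + 4C = 11.
Solving: C = 2, A = 3, then B = 2.
So v_n = 3·n + 2 + 2·2^n; at n=8 this is 538.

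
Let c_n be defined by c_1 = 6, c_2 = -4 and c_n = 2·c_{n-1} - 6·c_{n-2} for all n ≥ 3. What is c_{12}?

106496

Compute successive terms:
c_3 = -44; c_4 = -64; c_5 = 136; c_6 = 656; c_7 = 496; c_8 = -2944; c_9 = -8864; c_{10} = -64; c_{11} = 53056; c_{12} = 106496.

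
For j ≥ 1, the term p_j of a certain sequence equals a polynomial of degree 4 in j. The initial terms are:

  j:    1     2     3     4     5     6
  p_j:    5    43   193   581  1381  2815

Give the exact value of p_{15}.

104641

1st diffs: 38, 150, 388, 800, 1434.
2nd diffs: 112, 238, 412, 634.
3rd diffs: 126, 174, 222.
4th diffs: 48, 48 (constant).
Newton forward-difference form: p_j = 5 + 38·C(j-1,1) + 112·C(j-1,2) + 126·C(j-1,3) + 48·C(j-1,4).
At j = 15: j-1 = 14, so p_{15} = 5 + 532 + 10192 + 45864 + 48048 = 104641.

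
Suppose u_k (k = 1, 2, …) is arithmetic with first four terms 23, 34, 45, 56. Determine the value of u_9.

Common difference d = 11.
u_k = 23 + (k - 1)·11.
u_9 = 23 + 8·11 = 111.

111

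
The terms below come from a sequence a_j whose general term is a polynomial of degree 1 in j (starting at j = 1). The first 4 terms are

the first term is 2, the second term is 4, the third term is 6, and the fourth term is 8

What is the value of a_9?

18

1st diffs: 2, 2, 2 (constant).
So a_j = 2j.
Evaluating at j = 9 gives a_9 = 18.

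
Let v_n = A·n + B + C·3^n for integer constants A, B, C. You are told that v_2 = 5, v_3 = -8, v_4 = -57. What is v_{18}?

Write the equations: 2A + B + 9C = 5; 3A + B + 27C = -8; 4A + B + 81C = -57.
Subtracting the first from the second: A + 18C = -13.
Subtracting the second from the third: A + 54C = -49.
Solving: C = -1, A = 5, then B = 4.
Therefore v_{18} = 90 + 4 + (-1)·387420489 = -387420395.

-387420395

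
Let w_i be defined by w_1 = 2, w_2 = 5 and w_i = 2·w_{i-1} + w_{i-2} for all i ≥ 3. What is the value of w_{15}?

Iterate the recurrence:
w_3 = 12, w_4 = 29, w_5 = 70, …, w_{12} = 33461, w_{13} = 80782, w_{14} = 195025, w_{15} = 470832.

470832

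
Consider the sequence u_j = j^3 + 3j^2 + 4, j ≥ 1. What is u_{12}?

2164

u_{12} = 1·12^3 + 3·12^2 + 4 = 2164.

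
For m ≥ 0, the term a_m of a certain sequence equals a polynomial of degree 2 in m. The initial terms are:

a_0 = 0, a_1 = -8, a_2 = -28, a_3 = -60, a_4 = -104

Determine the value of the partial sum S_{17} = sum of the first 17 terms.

-9248

1st diffs: -8, -20, -32, -44.
2nd diffs: -12, -12, -12 (constant).
So a_m = -6m^2 - 2m.
Continuing: …, -160, -228, -308, -400, …, a_{16} = -1568.
Summing m = 0..16 (17 terms) gives -9248.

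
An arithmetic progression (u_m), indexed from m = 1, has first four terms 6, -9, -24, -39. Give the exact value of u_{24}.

-339

Common difference d = -15.
u_m = 6 + (m - 1)·(-15).
u_{24} = 6 + 23·(-15) = -339.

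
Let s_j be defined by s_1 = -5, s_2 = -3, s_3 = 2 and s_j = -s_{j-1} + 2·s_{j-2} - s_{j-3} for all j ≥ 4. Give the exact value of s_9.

187

Applying the relation repeatedly:
s_4 = -3, s_5 = 10, s_6 = -18, s_7 = 41, s_8 = -87, s_9 = 187.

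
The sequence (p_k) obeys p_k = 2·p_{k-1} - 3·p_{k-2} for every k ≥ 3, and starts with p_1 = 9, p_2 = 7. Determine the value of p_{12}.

Step forward from the initial values:
p_3 = -13, p_4 = -47, p_5 = -55, p_6 = 31, p_7 = 227, p_8 = 361, p_9 = 41, p_{10} = -1001, p_{11} = -2125, p_{12} = -1247.

-1247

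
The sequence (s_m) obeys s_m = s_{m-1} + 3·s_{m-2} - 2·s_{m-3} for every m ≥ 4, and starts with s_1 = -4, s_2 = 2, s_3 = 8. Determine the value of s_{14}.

23078

Compute successive terms:
s_4 = 22, s_5 = 42, s_6 = 92, …, s_{11} = 2834, s_{12} = 5788, s_{13} = 11382, s_{14} = 23078.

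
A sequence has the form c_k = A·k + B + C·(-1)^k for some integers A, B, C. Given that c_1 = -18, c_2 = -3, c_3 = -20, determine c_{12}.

-13

At k = 1, 2, 3: A + B - C = -18; 2A + B + C = -3; 3A + B - C = -20.
Subtracting the first from the second: A + 2C = 15.
Subtracting the second from the third: A - 2C = -17.
Solving: C = 8, A = -1, then B = -9.
Therefore c_{12} = -12 + (-9) + 8·1 = -13.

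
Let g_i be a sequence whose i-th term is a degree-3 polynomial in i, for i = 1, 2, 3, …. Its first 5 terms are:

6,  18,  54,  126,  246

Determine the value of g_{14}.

5466

1st diffs: 12, 36, 72, 120.
2nd diffs: 24, 36, 48.
3rd diffs: 12, 12 (constant).
Newton forward-difference form: g_i = 6 + 12·C(i-1,1) + 24·C(i-1,2) + 12·C(i-1,3).
At i = 14: i-1 = 13, so g_{14} = 6 + 156 + 1872 + 3432 = 5466.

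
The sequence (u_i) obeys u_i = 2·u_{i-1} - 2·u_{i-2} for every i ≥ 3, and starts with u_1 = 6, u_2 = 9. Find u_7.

-24

u_3 = 6, u_4 = -6, u_5 = -24, u_6 = -36, u_7 = -24.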